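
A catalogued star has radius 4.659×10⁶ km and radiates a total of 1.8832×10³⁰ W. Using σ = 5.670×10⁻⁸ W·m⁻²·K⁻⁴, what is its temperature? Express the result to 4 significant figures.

T ≈ 1.868×10⁴ K

Surface area A = 4πR² = 4π(4.659×10⁹ m)² = 2.72769×10²⁰ m².
P = σAT⁴ ⇒ T = (P/(σA))^(1/4) = (1.8832×10³⁰/(5.670×10⁻⁸×2.72769×10²⁰))^(1/4) = 1.868×10⁴ K.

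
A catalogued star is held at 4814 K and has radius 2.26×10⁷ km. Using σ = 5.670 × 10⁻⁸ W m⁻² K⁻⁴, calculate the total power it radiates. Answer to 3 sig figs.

Surface area A = 4πR² = 4π(2.26×10¹⁰ m)² = 6.41840×10²¹ m².
P = σAT⁴ = 5.670×10⁻⁸ × 6.41840×10²¹ × (4814)⁴ = 1.95×10²⁹ W.

P ≈ 1.95×10²⁹ W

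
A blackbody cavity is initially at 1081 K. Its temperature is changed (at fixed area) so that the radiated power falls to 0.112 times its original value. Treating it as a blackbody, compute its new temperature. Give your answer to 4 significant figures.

P ∝ T⁴, so T₂/T₁ = (P₂/P₁)^(1/4) = (0.112)^(1/4) = 0.578502.
T₂ = 1081 × 0.578502 = 625.4 K.

T₂ ≈ 625.4 K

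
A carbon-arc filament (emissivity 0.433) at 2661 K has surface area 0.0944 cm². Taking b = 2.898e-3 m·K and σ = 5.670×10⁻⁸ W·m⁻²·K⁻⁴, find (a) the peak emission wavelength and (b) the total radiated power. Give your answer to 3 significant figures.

λ_max ≈ 1.09 μm; P ≈ 11.6 W

(a) λ_max = b/T = 2.898×10⁻³/2661 = 1.089×10⁻⁶ m = 1.09 μm.
Area A = 0.0944 cm² = 9.44×10⁻⁶ m².
(b) P = εσAT⁴ = 0.433×5.670×10⁻⁸×9.44×10⁻⁶×(2661)⁴ = 11.6 W.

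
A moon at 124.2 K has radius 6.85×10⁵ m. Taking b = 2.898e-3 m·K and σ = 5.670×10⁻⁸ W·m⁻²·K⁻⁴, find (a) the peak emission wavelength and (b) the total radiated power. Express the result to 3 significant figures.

λ_max ≈ 23.3 μm; P ≈ 7.96×10¹³ W

(a) λ_max = b/T = 2.898×10⁻³/124.2 = 2.333×10⁻⁵ m = 23.3 μm.
Surface area A = 4πR² = 4π(6.85×10⁵ m)² = 5.89646×10¹² m².
(b) P = σAT⁴ = 5.670×10⁻⁸×5.89646×10¹²×(124.2)⁴ = 7.96×10¹³ W.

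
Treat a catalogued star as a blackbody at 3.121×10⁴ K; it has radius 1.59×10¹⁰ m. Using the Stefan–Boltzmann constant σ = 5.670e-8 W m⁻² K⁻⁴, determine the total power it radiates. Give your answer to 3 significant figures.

P ≈ 1.71×10³² W

Surface area A = 4πR² = 4π(1.59×10¹⁰ m)² = 3.17690×10²¹ m².
P = σAT⁴ = 5.670×10⁻⁸ × 3.17690×10²¹ × (3.121×10⁴)⁴ = 1.71×10³² W.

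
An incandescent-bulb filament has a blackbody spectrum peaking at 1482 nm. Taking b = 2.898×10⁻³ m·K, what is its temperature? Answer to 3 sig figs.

Wien's law gives T = b/λ_max = (2.898×10⁻³ m·K)/(1.482×10⁻⁶ m) = 1.96×10³ K.

T ≈ 1.96×10³ K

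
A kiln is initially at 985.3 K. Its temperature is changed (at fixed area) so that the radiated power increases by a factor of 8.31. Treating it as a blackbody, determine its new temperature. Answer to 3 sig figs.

P ∝ T⁴, so T₂/T₁ = (P₂/P₁)^(1/4) = (8.31)^(1/4) = 1.69785.
T₂ = 985.3 × 1.69785 = 1.67×10³ K.

T₂ ≈ 1.67×10³ K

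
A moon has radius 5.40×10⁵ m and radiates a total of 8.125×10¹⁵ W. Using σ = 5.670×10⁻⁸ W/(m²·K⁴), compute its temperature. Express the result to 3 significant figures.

T ≈ 445 K

Surface area A = 4πR² = 4π(5.40×10⁵ m)² = 3.66435×10¹² m².
P = σAT⁴ ⇒ T = (P/(σA))^(1/4) = (8.125×10¹⁵/(5.670×10⁻⁸×3.66435×10¹²))^(1/4) = 445 K.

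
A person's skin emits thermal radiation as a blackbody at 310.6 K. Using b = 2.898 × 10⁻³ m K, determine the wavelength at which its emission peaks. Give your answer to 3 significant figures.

λ_max ≈ 9.33 μm

Wien's displacement law: λ_max = b/T = (2.898×10⁻³ m·K)/(310.6 K) = 9.330×10⁻⁶ m.
That is 9.33 μm, in the infrared range.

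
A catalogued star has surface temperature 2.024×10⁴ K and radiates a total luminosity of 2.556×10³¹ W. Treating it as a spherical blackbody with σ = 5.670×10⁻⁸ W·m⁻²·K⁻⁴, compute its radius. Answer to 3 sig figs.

R ≈ 1.46×10¹⁰ m

L = 4πR²σT⁴ ⇒ R = √(L/(4πσT⁴)).
σT⁴ = 9.51536×10⁹ W/m², so R = √(2.556×10³¹/(4π×9.51536×10⁹)) = 1.46×10¹⁰ m.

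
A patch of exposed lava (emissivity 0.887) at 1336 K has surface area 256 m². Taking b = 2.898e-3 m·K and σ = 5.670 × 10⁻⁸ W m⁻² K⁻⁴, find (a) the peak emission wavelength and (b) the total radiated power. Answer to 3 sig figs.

λ_max ≈ 2.17 μm; P ≈ 4.10×10⁷ W

(a) λ_max = b/T = 2.898×10⁻³/1336 = 2.169×10⁻⁶ m = 2.17 μm.
Area A = 256 m².
(b) P = εσAT⁴ = 0.887×5.670×10⁻⁸×256×(1336)⁴ = 4.10×10⁷ W.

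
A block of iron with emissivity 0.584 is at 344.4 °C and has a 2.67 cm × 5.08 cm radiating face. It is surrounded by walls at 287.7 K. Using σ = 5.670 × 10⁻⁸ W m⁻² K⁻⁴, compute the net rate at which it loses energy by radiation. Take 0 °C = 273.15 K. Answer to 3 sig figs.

Net loss ≈ 6.22 W

T = 344.4 °C + 273.15 = 617.55 K.
Area A = 0.0267 × 0.0508 = 1.35636×10⁻³ m².
Net radiated power P_net = εσA(T⁴ − T₀⁴) = 0.584×5.670×10⁻⁸×1.35636×10⁻³×(617.55⁴ − 287.7⁴).
T⁴ − T₀⁴ = 1.45442×10¹¹ − 6.85109×10⁹ = 1.38591×10¹¹ K⁴, so P_net = 6.22 W.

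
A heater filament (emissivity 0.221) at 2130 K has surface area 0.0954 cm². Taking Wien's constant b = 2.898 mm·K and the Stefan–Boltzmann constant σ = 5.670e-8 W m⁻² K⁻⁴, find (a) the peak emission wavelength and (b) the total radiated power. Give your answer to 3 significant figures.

(a) λ_max = b/T = 2.898×10⁻³/2130 = 1.361×10⁻⁶ m = 1.36 μm.
Area A = 0.0954 cm² = 9.54×10⁻⁶ m².
(b) P = εσAT⁴ = 0.221×5.670×10⁻⁸×9.54×10⁻⁶×(2130)⁴ = 2.46 W.

λ_max ≈ 1.36 μm; P ≈ 2.46 W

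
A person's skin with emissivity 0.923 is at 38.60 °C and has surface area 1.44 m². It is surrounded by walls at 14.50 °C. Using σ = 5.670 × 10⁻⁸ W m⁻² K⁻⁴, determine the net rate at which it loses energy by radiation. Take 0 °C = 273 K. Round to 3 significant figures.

T = 38.60 °C + 273 = 311.60 K.
Surroundings: T = 14.50 °C + 273 = 287.50 K.
Area A = 1.44 m².
Net radiated power P_net = εσA(T⁴ − T₀⁴) = 0.923×5.670×10⁻⁸×1.44×(311.60⁴ − 287.50⁴).
T⁴ − T₀⁴ = 9.42735×10⁹ − 6.83206×10⁹ = 2.59529×10⁹ K⁴, so P_net = 196 W.

Net loss ≈ 196 W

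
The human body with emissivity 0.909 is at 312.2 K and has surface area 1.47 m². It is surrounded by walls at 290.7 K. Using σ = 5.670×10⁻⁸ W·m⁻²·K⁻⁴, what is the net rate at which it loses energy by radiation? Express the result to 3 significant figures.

Net loss ≈ 179 W

Area A = 1.47 m².
Net radiated power P_net = εσA(T⁴ − T₀⁴) = 0.909×5.670×10⁻⁸×1.47×(312.2⁴ − 290.7⁴).
T⁴ − T₀⁴ = 9.50017×10⁹ − 7.14135×10⁹ = 2.35882×10⁹ K⁴, so P_net = 179 W.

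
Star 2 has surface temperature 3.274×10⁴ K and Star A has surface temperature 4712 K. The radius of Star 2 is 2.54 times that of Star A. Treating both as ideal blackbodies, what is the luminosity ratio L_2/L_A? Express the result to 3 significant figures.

L ∝ R²T⁴, so L_2/L_A = (R_2/R_A)²(T_2/T_A)⁴ = (2.54)² × (3.274×10⁴/4712)⁴ = 6.4516 × 2330.74 = 1.50×10⁴.

L_2/L_A ≈ 1.50×10⁴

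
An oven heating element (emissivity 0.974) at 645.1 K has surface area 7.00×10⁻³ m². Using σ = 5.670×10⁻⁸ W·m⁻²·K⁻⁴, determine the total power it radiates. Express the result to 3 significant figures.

Area A = 7.00×10⁻³ m².
P = εσAT⁴ = 0.974 × 5.670×10⁻⁸ × 7.00×10⁻³ × (645.1)⁴ = 66.9 W.

P ≈ 66.9 W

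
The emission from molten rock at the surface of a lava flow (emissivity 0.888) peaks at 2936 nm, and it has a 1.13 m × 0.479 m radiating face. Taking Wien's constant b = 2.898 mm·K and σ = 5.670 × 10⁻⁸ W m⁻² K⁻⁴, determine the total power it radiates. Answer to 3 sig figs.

Wien's law: T = b/λ_max = 2.898×10⁻³/2.936×10⁻⁶ = 987.057 K.
Area A = 1.13 × 0.479 = 0.54127 m².
Then P = εσAT⁴ = 0.888×5.670×10⁻⁸×0.54127×(987.057)⁴ = 2.59×10⁴ W.

P ≈ 2.59×10⁴ W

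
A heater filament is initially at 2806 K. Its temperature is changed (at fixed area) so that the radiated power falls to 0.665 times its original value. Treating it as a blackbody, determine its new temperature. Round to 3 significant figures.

T₂ ≈ 2.53×10³ K

P ∝ T⁴, so T₂/T₁ = (P₂/P₁)^(1/4) = (0.665)^(1/4) = 0.903037.
T₂ = 2806 × 0.903037 = 2.53×10³ K.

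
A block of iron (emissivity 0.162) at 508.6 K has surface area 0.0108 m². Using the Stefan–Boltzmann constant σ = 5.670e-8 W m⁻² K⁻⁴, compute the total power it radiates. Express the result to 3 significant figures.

Area A = 0.0108 m².
P = εσAT⁴ = 0.162 × 5.670×10⁻⁸ × 0.0108 × (508.6)⁴ = 6.64 W.

P ≈ 6.64 W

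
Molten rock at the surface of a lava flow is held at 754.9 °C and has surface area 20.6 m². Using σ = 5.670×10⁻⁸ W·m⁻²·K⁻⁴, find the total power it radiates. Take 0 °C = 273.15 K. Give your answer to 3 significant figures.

T = 754.9 °C + 273.15 = 1028.05 K.
Area A = 20.6 m².
P = σAT⁴ = 5.670×10⁻⁸ × 20.6 × (1028.05)⁴ = 1.30×10⁶ W.

P ≈ 1.30×10⁶ W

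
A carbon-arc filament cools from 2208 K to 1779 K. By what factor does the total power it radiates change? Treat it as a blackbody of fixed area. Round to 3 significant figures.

P₂/P₁ ≈ 0.421

P ∝ T⁴, so P₂/P₁ = (T₂/T₁)⁴ = (1779/2208)⁴ = (0.805707)⁴ = 0.421.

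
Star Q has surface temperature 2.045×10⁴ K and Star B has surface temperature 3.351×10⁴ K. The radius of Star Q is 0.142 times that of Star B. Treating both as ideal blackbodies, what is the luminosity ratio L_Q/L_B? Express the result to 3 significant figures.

L ∝ R²T⁴, so L_Q/L_B = (R_Q/R_B)²(T_Q/T_B)⁴ = (0.142)² × (2.045×10⁴/3.351×10⁴)⁴ = 0.020164 × 0.138700 = 2.80×10⁻³.

L_Q/L_B ≈ 2.80×10⁻³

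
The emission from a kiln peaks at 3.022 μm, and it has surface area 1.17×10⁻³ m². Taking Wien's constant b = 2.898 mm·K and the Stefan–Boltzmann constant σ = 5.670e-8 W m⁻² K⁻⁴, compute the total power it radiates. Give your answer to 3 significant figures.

P ≈ 56.1 W

Wien's law: T = b/λ_max = 2.898×10⁻³/3.022×10⁻⁶ = 958.968 K.
Area A = 1.17×10⁻³ m².
Then P = σAT⁴ = 5.670×10⁻⁸×1.17×10⁻³×(958.968)⁴ = 56.1 W.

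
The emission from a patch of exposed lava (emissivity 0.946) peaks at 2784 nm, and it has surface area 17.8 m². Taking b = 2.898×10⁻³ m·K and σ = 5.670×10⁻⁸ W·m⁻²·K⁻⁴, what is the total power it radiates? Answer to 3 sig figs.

P ≈ 1.12×10⁶ W

Wien's law: T = b/λ_max = 2.898×10⁻³/2.784×10⁻⁶ = 1040.95 K.
Area A = 17.8 m².
Then P = εσAT⁴ = 0.946×5.670×10⁻⁸×17.8×(1040.95)⁴ = 1.12×10⁶ W.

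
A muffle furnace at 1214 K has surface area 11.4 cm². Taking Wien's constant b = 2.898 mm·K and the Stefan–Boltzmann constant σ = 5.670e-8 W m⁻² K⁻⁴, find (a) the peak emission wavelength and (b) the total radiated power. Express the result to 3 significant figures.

λ_max ≈ 2.39 μm; P ≈ 140 W

(a) λ_max = b/T = 2.898×10⁻³/1214 = 2.387×10⁻⁶ m = 2.39 μm.
Area A = 11.4 cm² = 1.14×10⁻³ m².
(b) P = σAT⁴ = 5.670×10⁻⁸×1.14×10⁻³×(1214)⁴ = 140 W.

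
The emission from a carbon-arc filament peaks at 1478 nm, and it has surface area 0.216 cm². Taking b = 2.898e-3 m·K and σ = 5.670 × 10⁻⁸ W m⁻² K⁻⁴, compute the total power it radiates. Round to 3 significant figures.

Wien's law: T = b/λ_max = 2.898×10⁻³/1.478×10⁻⁶ = 1960.76 K.
Area A = 0.216 cm² = 2.16×10⁻⁵ m².
Then P = σAT⁴ = 5.670×10⁻⁸×2.16×10⁻⁵×(1960.76)⁴ = 18.1 W.

P ≈ 18.1 W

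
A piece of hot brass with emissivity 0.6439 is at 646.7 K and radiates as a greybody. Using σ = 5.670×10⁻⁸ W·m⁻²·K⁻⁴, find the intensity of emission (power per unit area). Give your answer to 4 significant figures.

I ≈ 6386 W/m²

Stefan–Boltzmann: I = εσT⁴ = 0.6439 × 5.670×10⁻⁸ × (646.7)⁴ = 6386 W/m².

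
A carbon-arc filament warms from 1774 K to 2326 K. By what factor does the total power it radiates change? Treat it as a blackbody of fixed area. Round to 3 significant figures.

P ∝ T⁴, so P₂/P₁ = (T₂/T₁)⁴ = (2326/1774)⁴ = (1.31116)⁴ = 2.96.

P₂/P₁ ≈ 2.96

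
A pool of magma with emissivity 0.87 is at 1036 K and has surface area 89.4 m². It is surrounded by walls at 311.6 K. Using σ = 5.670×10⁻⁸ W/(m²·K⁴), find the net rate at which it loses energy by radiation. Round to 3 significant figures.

Area A = 89.4 m².
Net radiated power P_net = εσA(T⁴ − T₀⁴) = 0.87×5.670×10⁻⁸×89.4×(1036⁴ − 311.6⁴).
T⁴ − T₀⁴ = 1.15196×10¹² − 9.42735×10⁹ = 1.14253×10¹² K⁴, so P_net = 5.04×10⁶ W.

Net loss ≈ 5.04×10⁶ W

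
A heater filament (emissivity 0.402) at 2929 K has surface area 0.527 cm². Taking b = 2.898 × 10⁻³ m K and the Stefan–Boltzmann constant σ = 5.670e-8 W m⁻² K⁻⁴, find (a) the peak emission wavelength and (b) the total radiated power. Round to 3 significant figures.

λ_max ≈ 989 nm; P ≈ 88.4 W

(a) λ_max = b/T = 2.898×10⁻³/2929 = 9.894×10⁻⁷ m = 989 nm.
Area A = 0.527 cm² = 5.27×10⁻⁵ m².
(b) P = εσAT⁴ = 0.402×5.670×10⁻⁸×5.27×10⁻⁵×(2929)⁴ = 88.4 W.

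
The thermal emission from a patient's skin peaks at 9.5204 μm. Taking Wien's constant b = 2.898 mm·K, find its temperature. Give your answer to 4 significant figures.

Wien's law gives T = b/λ_max = (2.898×10⁻³ m·K)/(9.5204×10⁻⁶ m) = 304.4 K.

T ≈ 304.4 K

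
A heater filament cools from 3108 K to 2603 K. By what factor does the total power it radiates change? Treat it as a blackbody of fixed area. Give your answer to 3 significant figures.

P₂/P₁ ≈ 0.492

P ∝ T⁴, so P₂/P₁ = (T₂/T₁)⁴ = (2603/3108)⁴ = (0.837516)⁴ = 0.492.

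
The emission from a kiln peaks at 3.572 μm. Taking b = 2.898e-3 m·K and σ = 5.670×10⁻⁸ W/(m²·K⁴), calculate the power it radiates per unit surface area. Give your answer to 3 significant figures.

I ≈ 2.46×10⁴ W/m²

Wien's law: T = b/λ_max = 2.898×10⁻³/3.572×10⁻⁶ = 811.310 K.
Then I = σT⁴ = 5.670×10⁻⁸×(811.310)⁴ = 2.46×10⁴ W/m².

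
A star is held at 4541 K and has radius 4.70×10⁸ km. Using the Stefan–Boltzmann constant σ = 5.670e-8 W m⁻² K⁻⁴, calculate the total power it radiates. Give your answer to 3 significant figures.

P ≈ 6.69×10³¹ W

Surface area A = 4πR² = 4π(4.70×10¹¹ m)² = 2.77591×10²⁴ m².
P = σAT⁴ = 5.670×10⁻⁸ × 2.77591×10²⁴ × (4541)⁴ = 6.69×10³¹ W.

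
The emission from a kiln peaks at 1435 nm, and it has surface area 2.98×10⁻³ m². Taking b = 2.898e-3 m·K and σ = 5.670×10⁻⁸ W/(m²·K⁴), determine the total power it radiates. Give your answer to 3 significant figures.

Wien's law: T = b/λ_max = 2.898×10⁻³/1.435×10⁻⁶ = 2019.51 K.
Area A = 2.98×10⁻³ m².
Then P = σAT⁴ = 5.670×10⁻⁸×2.98×10⁻³×(2019.51)⁴ = 2.81×10³ W.

P ≈ 2.81×10³ W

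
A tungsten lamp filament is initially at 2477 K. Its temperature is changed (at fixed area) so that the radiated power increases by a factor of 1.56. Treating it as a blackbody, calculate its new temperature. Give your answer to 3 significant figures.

T₂ ≈ 2.77×10³ K

P ∝ T⁴, so T₂/T₁ = (P₂/P₁)^(1/4) = (1.56)^(1/4) = 1.11759.
T₂ = 2477 × 1.11759 = 2.77×10³ K.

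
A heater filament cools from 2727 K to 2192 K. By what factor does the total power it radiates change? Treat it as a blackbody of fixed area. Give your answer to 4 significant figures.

P ∝ T⁴, so P₂/P₁ = (T₂/T₁)⁴ = (2192/2727)⁴ = (0.803814)⁴ = 0.4175.

P₂/P₁ ≈ 0.4175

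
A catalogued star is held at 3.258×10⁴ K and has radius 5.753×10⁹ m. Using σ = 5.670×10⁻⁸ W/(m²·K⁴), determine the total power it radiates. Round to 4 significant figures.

P ≈ 2.657×10³¹ W

Surface area A = 4πR² = 4π(5.753×10⁹ m)² = 4.15909×10²⁰ m².
P = σAT⁴ = 5.670×10⁻⁸ × 4.15909×10²⁰ × (3.258×10⁴)⁴ = 2.657×10³¹ W.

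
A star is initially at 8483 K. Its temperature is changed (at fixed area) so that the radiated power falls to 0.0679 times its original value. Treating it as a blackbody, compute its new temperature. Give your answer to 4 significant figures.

P ∝ T⁴, so T₂/T₁ = (P₂/P₁)^(1/4) = (0.0679)^(1/4) = 0.510467.
T₂ = 8483 × 0.510467 = 4330 K.

T₂ ≈ 4330 K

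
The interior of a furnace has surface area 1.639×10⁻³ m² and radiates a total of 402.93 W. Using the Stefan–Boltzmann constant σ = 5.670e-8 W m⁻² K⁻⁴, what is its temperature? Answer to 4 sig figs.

Area A = 1.639×10⁻³ m².
P = σAT⁴ ⇒ T = (P/(σA))^(1/4) = (402.93/(5.670×10⁻⁸×1.639×10⁻³))^(1/4) = 1443 K.

T ≈ 1443 K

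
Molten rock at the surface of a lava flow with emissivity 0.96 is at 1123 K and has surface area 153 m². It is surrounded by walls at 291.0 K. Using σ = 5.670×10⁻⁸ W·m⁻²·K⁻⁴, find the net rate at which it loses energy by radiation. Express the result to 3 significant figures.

Area A = 153 m².
Net radiated power P_net = εσA(T⁴ − T₀⁴) = 0.96×5.670×10⁻⁸×153×(1123⁴ − 291.0⁴).
T⁴ − T₀⁴ = 1.59045×10¹² − 7.17087×10⁹ = 1.58328×10¹² K⁴, so P_net = 1.32×10⁷ W.

Net loss ≈ 1.32×10⁷ W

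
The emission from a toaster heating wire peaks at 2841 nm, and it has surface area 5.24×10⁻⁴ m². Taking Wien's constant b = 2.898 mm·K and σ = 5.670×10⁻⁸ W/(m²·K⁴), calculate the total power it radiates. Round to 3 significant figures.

Wien's law: T = b/λ_max = 2.898×10⁻³/2.841×10⁻⁶ = 1020.06 K.
Area A = 5.24×10⁻⁴ m².
Then P = σAT⁴ = 5.670×10⁻⁸×5.24×10⁻⁴×(1020.06)⁴ = 32.2 W.

P ≈ 32.2 W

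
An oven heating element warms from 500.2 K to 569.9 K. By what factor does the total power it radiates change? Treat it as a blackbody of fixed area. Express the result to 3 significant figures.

P₂/P₁ ≈ 1.69

P ∝ T⁴, so P₂/P₁ = (T₂/T₁)⁴ = (569.9/500.2)⁴ = (1.13934)⁴ = 1.69.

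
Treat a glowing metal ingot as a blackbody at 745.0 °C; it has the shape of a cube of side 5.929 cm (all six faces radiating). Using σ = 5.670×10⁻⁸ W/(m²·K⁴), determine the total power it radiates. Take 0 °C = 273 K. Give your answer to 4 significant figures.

P ≈ 1284 W

T = 745.0 °C + 273 = 1018.0 K.
Area A = 6s² = 6×(0.05929 m)² = 0.0210918 m².
P = σAT⁴ = 5.670×10⁻⁸ × 0.0210918 × (1018.0)⁴ = 1284 W.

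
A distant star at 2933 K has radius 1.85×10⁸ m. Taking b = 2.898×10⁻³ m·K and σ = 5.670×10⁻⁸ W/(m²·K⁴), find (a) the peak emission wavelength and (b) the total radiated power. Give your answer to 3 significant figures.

λ_max ≈ 0.988 μm; P ≈ 1.80×10²⁴ W

(a) λ_max = b/T = 2.898×10⁻³/2933 = 9.881×10⁻⁷ m = 0.988 μm.
Surface area A = 4πR² = 4π(1.85×10⁸ m)² = 4.30084×10¹⁷ m².
(b) P = σAT⁴ = 5.670×10⁻⁸×4.30084×10¹⁷×(2933)⁴ = 1.80×10²⁴ W.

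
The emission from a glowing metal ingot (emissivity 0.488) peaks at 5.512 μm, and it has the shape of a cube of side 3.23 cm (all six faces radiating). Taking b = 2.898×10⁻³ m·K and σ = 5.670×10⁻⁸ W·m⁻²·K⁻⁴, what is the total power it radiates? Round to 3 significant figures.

P ≈ 13.2 W

Wien's law: T = b/λ_max = 2.898×10⁻³/5.512×10⁻⁶ = 525.762 K.
Area A = 6s² = 6×(0.0323 m)² = 6.25974×10⁻³ m².
Then P = εσAT⁴ = 0.488×5.670×10⁻⁸×6.25974×10⁻³×(525.762)⁴ = 13.2 W.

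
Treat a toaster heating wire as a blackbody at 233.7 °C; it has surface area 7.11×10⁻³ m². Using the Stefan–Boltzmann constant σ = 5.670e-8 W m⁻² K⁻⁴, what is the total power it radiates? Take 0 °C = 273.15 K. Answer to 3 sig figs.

T = 233.7 °C + 273.15 = 506.85 K.
Area A = 7.11×10⁻³ m².
P = σAT⁴ = 5.670×10⁻⁸ × 7.11×10⁻³ × (506.85)⁴ = 26.6 W.

P ≈ 26.6 W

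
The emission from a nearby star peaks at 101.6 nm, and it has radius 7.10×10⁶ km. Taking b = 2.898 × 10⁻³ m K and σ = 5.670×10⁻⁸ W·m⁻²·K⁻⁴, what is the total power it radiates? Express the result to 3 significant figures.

Wien's law: T = b/λ_max = 2.898×10⁻³/1.016×10⁻⁷ = 28523.6 K.
Surface area A = 4πR² = 4π(7.10×10⁹ m)² = 6.33471×10²⁰ m².
Then P = σAT⁴ = 5.670×10⁻⁸×6.33471×10²⁰×(28523.6)⁴ = 2.38×10³¹ W.

P ≈ 2.38×10³¹ W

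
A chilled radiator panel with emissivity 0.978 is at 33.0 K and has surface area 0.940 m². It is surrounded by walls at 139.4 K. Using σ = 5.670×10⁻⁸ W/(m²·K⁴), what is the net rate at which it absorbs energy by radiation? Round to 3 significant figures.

Area A = 0.940 m².
Net radiated power P_net = εσA(T⁴ − T₀⁴) = 0.978×5.670×10⁻⁸×0.940×(33.0⁴ − 139.4⁴).
T⁴ − T₀⁴ = 1.18592×10⁶ − 3.77617×10⁸ = -3.76431×10⁸ K⁴, so P_net = -19.6 W — negative, meaning a net gain of 19.6 W.

Net gain ≈ 19.6 W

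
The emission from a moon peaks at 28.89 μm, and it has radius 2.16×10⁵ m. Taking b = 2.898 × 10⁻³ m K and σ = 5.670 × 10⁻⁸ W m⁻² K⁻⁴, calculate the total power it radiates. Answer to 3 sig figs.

P ≈ 3.37×10¹² W

Wien's law: T = b/λ_max = 2.898×10⁻³/2.889×10⁻⁵ = 100.312 K.
Surface area A = 4πR² = 4π(2.16×10⁵ m)² = 5.86297×10¹¹ m².
Then P = σAT⁴ = 5.670×10⁻⁸×5.86297×10¹¹×(100.312)⁴ = 3.37×10¹² W.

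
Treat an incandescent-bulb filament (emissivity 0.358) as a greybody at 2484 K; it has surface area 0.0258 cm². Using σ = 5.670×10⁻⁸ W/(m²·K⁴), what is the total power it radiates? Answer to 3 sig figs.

P ≈ 1.99 W

Area A = 0.0258 cm² = 2.58×10⁻⁶ m².
P = εσAT⁴ = 0.358 × 5.670×10⁻⁸ × 2.58×10⁻⁶ × (2484)⁴ = 1.99 W.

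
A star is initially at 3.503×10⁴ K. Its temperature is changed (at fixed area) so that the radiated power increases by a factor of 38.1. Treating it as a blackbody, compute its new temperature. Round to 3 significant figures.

P ∝ T⁴, so T₂/T₁ = (P₂/P₁)^(1/4) = (38.1)^(1/4) = 2.48446.
T₂ = 3.503×10⁴ × 2.48446 = 8.70×10⁴ K.

T₂ ≈ 8.70×10⁴ K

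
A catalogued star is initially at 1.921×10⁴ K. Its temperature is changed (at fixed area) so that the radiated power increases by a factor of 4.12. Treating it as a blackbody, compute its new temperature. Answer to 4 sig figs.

P ∝ T⁴, so T₂/T₁ = (P₂/P₁)^(1/4) = (4.12)^(1/4) = 1.42470.
T₂ = 1.921×10⁴ × 1.42470 = 2.737×10⁴ K.

T₂ ≈ 2.737×10⁴ K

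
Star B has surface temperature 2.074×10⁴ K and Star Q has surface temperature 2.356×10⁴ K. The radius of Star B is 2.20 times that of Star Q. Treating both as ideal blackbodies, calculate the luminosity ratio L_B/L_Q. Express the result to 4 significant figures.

L_B/L_Q ≈ 2.907

L ∝ R²T⁴, so L_B/L_Q = (R_B/R_Q)²(T_B/T_Q)⁴ = (2.20)² × (2.074×10⁴/2.356×10⁴)⁴ = 4.84 × 0.600529 = 2.907.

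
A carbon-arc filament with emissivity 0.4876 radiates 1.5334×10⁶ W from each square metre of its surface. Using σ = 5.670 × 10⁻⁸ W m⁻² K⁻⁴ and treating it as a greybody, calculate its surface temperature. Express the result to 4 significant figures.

I = εσT⁴, so T = (I/εσ)^(1/4) = (1.5334×10⁶/(0.4876×5.670×10⁻⁸))^(1/4) = 2729 K.

T ≈ 2729 K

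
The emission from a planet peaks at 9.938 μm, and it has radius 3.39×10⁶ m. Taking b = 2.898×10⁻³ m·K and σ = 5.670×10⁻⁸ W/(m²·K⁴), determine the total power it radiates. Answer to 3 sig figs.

Wien's law: T = b/λ_max = 2.898×10⁻³/9.938×10⁻⁶ = 291.608 K.
Surface area A = 4πR² = 4π(3.39×10⁶ m)² = 1.44414×10¹⁴ m².
Then P = σAT⁴ = 5.670×10⁻⁸×1.44414×10¹⁴×(291.608)⁴ = 5.92×10¹⁶ W.

P ≈ 5.92×10¹⁶ W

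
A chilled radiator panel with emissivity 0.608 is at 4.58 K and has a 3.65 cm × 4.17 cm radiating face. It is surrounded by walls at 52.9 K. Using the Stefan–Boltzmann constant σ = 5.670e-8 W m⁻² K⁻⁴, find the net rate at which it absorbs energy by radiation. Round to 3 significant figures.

Net gain ≈ 4.11×10⁻⁴ W

Area A = 0.0365 × 0.0417 = 1.52205×10⁻³ m².
Net radiated power P_net = εσA(T⁴ − T₀⁴) = 0.608×5.670×10⁻⁸×1.52205×10⁻³×(4.58⁴ − 52.9⁴).
T⁴ − T₀⁴ = 440.009 − 7.83110×10⁶ = -7.83066×10⁶ K⁴, so P_net = -4.11×10⁻⁴ W — negative, meaning a net gain of 4.11×10⁻⁴ W.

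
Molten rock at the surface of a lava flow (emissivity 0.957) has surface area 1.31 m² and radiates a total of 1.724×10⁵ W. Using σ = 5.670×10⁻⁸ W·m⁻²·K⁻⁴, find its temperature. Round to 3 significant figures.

T ≈ 1.25×10³ K

Area A = 1.31 m².
P = εσAT⁴ ⇒ T = (P/(εσA))^(1/4) = (1.724×10⁵/(0.957×5.670×10⁻⁸×1.31))^(1/4) = 1.25×10³ K.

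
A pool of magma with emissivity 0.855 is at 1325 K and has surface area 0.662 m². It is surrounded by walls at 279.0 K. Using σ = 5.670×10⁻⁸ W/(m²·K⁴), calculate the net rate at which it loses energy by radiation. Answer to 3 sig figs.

Net loss ≈ 9.87×10⁴ W

Area A = 0.662 m².
Net radiated power P_net = εσA(T⁴ − T₀⁴) = 0.855×5.670×10⁻⁸×0.662×(1325⁴ − 279.0⁴).
T⁴ − T₀⁴ = 3.08222×10¹² − 6.05922×10⁹ = 3.07616×10¹² K⁴, so P_net = 9.87×10⁴ W.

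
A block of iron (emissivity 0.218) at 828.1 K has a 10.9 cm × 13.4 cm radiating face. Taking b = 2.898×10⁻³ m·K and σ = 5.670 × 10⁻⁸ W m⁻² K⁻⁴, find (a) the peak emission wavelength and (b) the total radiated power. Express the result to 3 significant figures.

(a) λ_max = b/T = 2.898×10⁻³/828.1 = 3.500×10⁻⁶ m = 3.50 μm.
Area A = 0.109 × 0.134 = 0.014606 m².
(b) P = εσAT⁴ = 0.218×5.670×10⁻⁸×0.014606×(828.1)⁴ = 84.9 W.

λ_max ≈ 3.50 μm; P ≈ 84.9 W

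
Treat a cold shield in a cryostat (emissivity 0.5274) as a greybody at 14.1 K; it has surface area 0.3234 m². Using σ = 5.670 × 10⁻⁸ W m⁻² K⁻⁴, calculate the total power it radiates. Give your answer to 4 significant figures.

P ≈ 3.822×10⁻⁴ W

Area A = 0.3234 m².
P = εσAT⁴ = 0.5274 × 5.670×10⁻⁸ × 0.3234 × (14.1)⁴ = 3.822×10⁻⁴ W.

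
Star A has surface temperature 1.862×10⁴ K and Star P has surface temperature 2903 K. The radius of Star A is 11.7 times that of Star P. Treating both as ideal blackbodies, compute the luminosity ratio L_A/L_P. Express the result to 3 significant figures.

L ∝ R²T⁴, so L_A/L_P = (R_A/R_P)²(T_A/T_P)⁴ = (11.7)² × (1.862×10⁴/2903)⁴ = 136.89 × 1692.51 = 2.32×10⁵.

L_A/L_P ≈ 2.32×10⁵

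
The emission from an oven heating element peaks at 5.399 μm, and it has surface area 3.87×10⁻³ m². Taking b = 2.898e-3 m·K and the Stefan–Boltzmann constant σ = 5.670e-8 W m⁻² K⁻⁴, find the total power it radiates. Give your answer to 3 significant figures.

Wien's law: T = b/λ_max = 2.898×10⁻³/5.399×10⁻⁶ = 536.766 K.
Area A = 3.87×10⁻³ m².
Then P = σAT⁴ = 5.670×10⁻⁸×3.87×10⁻³×(536.766)⁴ = 18.2 W.

P ≈ 18.2 W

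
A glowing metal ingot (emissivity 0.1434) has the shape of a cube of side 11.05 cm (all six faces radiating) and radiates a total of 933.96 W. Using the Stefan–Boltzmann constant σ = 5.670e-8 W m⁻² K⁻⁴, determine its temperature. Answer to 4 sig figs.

T ≈ 1119 K

Area A = 6s² = 6×(0.1105 m)² = 0.0732615 m².
P = εσAT⁴ ⇒ T = (P/(εσA))^(1/4) = (933.96/(0.1434×5.670×10⁻⁸×0.0732615))^(1/4) = 1119 K.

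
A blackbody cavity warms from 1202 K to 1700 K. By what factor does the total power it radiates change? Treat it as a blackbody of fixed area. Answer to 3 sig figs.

P ∝ T⁴, so P₂/P₁ = (T₂/T₁)⁴ = (1700/1202)⁴ = (1.41431)⁴ = 4.00.

P₂/P₁ ≈ 4.00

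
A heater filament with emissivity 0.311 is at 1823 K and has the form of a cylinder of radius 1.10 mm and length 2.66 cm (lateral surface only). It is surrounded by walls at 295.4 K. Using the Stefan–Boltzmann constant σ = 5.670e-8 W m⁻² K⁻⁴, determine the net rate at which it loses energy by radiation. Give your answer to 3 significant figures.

Net loss ≈ 35.8 W

Lateral area A = 2πrL = 2π×1.10×10⁻³×0.0266 = 1.83846×10⁻⁴ m².
Net radiated power P_net = εσA(T⁴ − T₀⁴) = 0.311×5.670×10⁻⁸×1.83846×10⁻⁴×(1823⁴ − 295.4⁴).
T⁴ − T₀⁴ = 1.10445×10¹³ − 7.61451×10⁹ = 1.10369×10¹³ K⁴, so P_net = 35.8 W.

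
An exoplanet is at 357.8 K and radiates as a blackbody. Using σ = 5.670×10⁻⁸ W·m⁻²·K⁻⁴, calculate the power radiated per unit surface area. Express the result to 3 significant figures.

I ≈ 929 W/m²

Stefan–Boltzmann: I = σT⁴ = 5.670×10⁻⁸ × (357.8)⁴ = 929 W/m².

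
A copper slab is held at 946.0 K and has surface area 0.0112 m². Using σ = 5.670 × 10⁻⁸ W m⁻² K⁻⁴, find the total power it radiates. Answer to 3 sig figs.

Area A = 0.0112 m².
P = σAT⁴ = 5.670×10⁻⁸ × 0.0112 × (946.0)⁴ = 509 W.

P ≈ 509 W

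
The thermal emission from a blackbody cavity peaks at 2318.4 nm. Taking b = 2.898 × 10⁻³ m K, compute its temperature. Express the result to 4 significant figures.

T ≈ 1250 K

Wien's law gives T = b/λ_max = (2.898×10⁻³ m·K)/(2.3184×10⁻⁶ m) = 1250 K.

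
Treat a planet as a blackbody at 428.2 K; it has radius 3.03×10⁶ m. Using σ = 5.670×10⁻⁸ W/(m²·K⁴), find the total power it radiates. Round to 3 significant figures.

P ≈ 2.20×10¹⁷ W

Surface area A = 4πR² = 4π(3.03×10⁶ m)² = 1.15371×10¹⁴ m².
P = σAT⁴ = 5.670×10⁻⁸ × 1.15371×10¹⁴ × (428.2)⁴ = 2.20×10¹⁷ W.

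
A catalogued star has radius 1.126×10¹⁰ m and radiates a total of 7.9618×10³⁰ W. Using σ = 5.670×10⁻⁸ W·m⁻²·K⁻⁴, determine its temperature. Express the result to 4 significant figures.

Surface area A = 4πR² = 4π(1.126×10¹⁰ m)² = 1.59326×10²¹ m².
P = σAT⁴ ⇒ T = (P/(σA))^(1/4) = (7.9618×10³⁰/(5.670×10⁻⁸×1.59326×10²¹))^(1/4) = 1.723×10⁴ K.

T ≈ 1.723×10⁴ K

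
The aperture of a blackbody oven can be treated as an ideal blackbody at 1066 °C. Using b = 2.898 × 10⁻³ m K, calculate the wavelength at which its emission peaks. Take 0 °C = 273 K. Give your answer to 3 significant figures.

T = 1066 °C + 273 = 1339 K.
Wien's displacement law: λ_max = b/T = (2.898×10⁻³ m·K)/(1339 K) = 2.164×10⁻⁶ m.
That is 2.16 μm, in the infrared range.

λ_max ≈ 2.16 μm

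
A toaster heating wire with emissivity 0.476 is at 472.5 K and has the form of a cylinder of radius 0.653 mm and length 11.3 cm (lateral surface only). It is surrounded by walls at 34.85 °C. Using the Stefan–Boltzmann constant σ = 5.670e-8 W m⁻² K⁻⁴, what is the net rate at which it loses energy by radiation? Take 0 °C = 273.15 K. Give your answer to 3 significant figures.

Net loss ≈ 0.511 W

Surroundings: T = 34.85 °C + 273.15 = 308.00 K.
Lateral area A = 2πrL = 2π×6.53×10⁻⁴×0.113 = 4.63630×10⁻⁴ m².
Net radiated power P_net = εσA(T⁴ − T₀⁴) = 0.476×5.670×10⁻⁸×4.63630×10⁻⁴×(472.5⁴ − 308.00⁴).
T⁴ − T₀⁴ = 4.98434×10¹⁰ − 8.99918×10⁹ = 4.08442×10¹⁰ K⁴, so P_net = 0.511 W.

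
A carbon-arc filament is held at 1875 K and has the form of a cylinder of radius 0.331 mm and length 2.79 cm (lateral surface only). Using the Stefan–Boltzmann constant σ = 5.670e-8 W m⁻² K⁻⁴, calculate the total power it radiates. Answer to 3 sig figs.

Lateral area A = 2πrL = 2π×3.31×10⁻⁴×0.0279 = 5.80246×10⁻⁵ m².
P = σAT⁴ = 5.670×10⁻⁸ × 5.80246×10⁻⁵ × (1875)⁴ = 40.7 W.

P ≈ 40.7 W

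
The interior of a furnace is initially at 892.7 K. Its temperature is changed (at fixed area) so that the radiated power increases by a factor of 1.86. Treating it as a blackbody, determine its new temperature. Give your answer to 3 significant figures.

P ∝ T⁴, so T₂/T₁ = (P₂/P₁)^(1/4) = (1.86)^(1/4) = 1.16783.
T₂ = 892.7 × 1.16783 = 1.04×10³ K.

T₂ ≈ 1.04×10³ K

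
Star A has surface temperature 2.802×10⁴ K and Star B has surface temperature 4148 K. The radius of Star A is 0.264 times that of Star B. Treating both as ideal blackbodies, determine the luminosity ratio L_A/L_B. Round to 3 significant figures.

L_A/L_B ≈ 145

L ∝ R²T⁴, so L_A/L_B = (R_A/R_B)²(T_A/T_B)⁴ = (0.264)² × (2.802×10⁴/4148)⁴ = 0.069696 × 2082.18 = 145.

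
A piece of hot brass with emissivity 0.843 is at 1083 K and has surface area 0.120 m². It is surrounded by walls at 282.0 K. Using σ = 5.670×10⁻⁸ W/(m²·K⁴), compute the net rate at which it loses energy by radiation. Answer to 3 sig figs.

Net loss ≈ 7.85×10³ W

Area A = 0.120 m².
Net radiated power P_net = εσA(T⁴ − T₀⁴) = 0.843×5.670×10⁻⁸×0.120×(1083⁴ − 282.0⁴).
T⁴ − T₀⁴ = 1.37567×10¹² − 6.32407×10⁹ = 1.36935×10¹² K⁴, so P_net = 7.85×10³ W.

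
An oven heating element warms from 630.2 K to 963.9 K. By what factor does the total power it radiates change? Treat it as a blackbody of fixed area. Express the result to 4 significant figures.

P₂/P₁ ≈ 5.473

P ∝ T⁴, so P₂/P₁ = (T₂/T₁)⁴ = (963.9/630.2)⁴ = (1.52951)⁴ = 5.473.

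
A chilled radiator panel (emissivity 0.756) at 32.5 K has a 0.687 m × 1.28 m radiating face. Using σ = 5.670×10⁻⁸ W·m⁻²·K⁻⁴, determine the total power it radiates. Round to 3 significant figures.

Area A = 0.687 × 1.28 = 0.87936 m².
P = εσAT⁴ = 0.756 × 5.670×10⁻⁸ × 0.87936 × (32.5)⁴ = 0.0421 W.

P ≈ 0.0421 W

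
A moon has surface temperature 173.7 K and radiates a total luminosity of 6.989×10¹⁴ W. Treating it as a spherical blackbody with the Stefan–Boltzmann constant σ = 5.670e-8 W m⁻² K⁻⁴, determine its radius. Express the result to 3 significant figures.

R ≈ 1.04×10⁶ m

L = 4πR²σT⁴ ⇒ R = √(L/(4πσT⁴)).
σT⁴ = 51.6158 W/m², so R = √(6.989×10¹⁴/(4π×51.6158)) = 1.04×10⁶ m.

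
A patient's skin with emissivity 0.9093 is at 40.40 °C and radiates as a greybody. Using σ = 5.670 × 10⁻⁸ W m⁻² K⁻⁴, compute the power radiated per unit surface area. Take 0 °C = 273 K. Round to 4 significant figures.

T = 40.40 °C + 273 = 313.40 K.
Stefan–Boltzmann: I = εσT⁴ = 0.9093 × 5.670×10⁻⁸ × (313.40)⁴ = 497.4 W/m².

I ≈ 497.4 W/m²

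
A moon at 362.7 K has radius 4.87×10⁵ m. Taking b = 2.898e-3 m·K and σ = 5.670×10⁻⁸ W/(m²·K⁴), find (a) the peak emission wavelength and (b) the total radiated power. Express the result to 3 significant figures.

(a) λ_max = b/T = 2.898×10⁻³/362.7 = 7.990×10⁻⁶ m = 7.99 μm.
Surface area A = 4πR² = 4π(4.87×10⁵ m)² = 2.98035×10¹² m².
(b) P = σAT⁴ = 5.670×10⁻⁸×2.98035×10¹²×(362.7)⁴ = 2.92×10¹⁵ W.

λ_max ≈ 7.99 μm; P ≈ 2.92×10¹⁵ W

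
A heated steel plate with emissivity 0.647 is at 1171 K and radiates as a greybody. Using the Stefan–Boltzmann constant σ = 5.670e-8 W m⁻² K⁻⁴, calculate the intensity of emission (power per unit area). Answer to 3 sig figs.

I ≈ 6.90×10⁴ W/m²

Stefan–Boltzmann: I = εσT⁴ = 0.647 × 5.670×10⁻⁸ × (1171)⁴ = 6.90×10⁴ W/m².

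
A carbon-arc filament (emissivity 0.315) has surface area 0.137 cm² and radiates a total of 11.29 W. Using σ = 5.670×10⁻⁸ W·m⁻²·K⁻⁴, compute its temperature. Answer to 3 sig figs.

Area A = 0.137 cm² = 1.37×10⁻⁵ m².
P = εσAT⁴ ⇒ T = (P/(εσA))^(1/4) = (11.29/(0.315×5.670×10⁻⁸×1.37×10⁻⁵))^(1/4) = 2.61×10³ K.

T ≈ 2.61×10³ K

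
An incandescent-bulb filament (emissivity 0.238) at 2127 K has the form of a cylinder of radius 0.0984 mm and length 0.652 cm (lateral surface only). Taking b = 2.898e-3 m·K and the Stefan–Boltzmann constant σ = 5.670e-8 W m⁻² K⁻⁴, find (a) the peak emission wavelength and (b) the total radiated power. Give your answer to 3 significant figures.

(a) λ_max = b/T = 2.898×10⁻³/2127 = 1.362×10⁻⁶ m = 1.36 μm.
Lateral area A = 2πrL = 2π×9.84×10⁻⁵×6.52×10⁻³ = 4.03109×10⁻⁶ m².
(b) P = εσAT⁴ = 0.238×5.670×10⁻⁸×4.03109×10⁻⁶×(2127)⁴ = 1.11 W.

λ_max ≈ 1.36 μm; P ≈ 1.11 W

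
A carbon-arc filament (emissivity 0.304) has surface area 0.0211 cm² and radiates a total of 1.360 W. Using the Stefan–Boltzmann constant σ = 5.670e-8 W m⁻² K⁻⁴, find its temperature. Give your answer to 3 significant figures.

T ≈ 2.47×10³ K

Area A = 0.0211 cm² = 2.11×10⁻⁶ m².
P = εσAT⁴ ⇒ T = (P/(εσA))^(1/4) = (1.360/(0.304×5.670×10⁻⁸×2.11×10⁻⁶))^(1/4) = 2.47×10³ K.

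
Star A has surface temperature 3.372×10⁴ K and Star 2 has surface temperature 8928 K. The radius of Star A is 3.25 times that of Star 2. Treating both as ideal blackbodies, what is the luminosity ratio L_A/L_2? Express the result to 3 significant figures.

L ∝ R²T⁴, so L_A/L_2 = (R_A/R_2)²(T_A/T_2)⁴ = (3.25)² × (3.372×10⁴/8928)⁴ = 10.5625 × 203.486 = 2.15×10³.

L_A/L_2 ≈ 2.15×10³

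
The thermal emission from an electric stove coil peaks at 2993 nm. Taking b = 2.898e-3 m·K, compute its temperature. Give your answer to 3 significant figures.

T ≈ 968 K

Wien's law gives T = b/λ_max = (2.898×10⁻³ m·K)/(2.993×10⁻⁶ m) = 968 K.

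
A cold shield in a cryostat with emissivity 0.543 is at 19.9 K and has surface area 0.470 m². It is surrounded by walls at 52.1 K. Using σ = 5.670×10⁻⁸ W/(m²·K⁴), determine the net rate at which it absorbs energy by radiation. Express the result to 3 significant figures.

Area A = 0.470 m².
Net radiated power P_net = εσA(T⁴ − T₀⁴) = 0.543×5.670×10⁻⁸×0.470×(19.9⁴ − 52.1⁴).
T⁴ − T₀⁴ = 1.56824×10⁵ − 7.36802×10⁶ = -7.21120×10⁶ K⁴, so P_net = -0.104 W — negative, meaning a net gain of 0.104 W.

Net gain ≈ 0.104 W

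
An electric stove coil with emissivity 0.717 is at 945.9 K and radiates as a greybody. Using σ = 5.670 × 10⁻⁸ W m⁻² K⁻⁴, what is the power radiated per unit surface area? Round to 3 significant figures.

I ≈ 3.25×10⁴ W/m²

Stefan–Boltzmann: I = εσT⁴ = 0.717 × 5.670×10⁻⁸ × (945.9)⁴ = 3.25×10⁴ W/m².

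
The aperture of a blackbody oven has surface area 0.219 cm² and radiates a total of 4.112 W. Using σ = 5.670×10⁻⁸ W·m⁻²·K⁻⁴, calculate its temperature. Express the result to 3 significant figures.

T ≈ 1.35×10³ K

Area A = 0.219 cm² = 2.19×10⁻⁵ m².
P = σAT⁴ ⇒ T = (P/(σA))^(1/4) = (4.112/(5.670×10⁻⁸×2.19×10⁻⁵))^(1/4) = 1.35×10³ K.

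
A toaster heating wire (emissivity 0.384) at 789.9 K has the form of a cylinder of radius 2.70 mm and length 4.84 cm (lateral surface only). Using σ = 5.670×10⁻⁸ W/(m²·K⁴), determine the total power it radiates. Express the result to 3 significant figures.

P ≈ 6.96 W

Lateral area A = 2πrL = 2π×2.70×10⁻³×0.0484 = 8.21087×10⁻⁴ m².
P = εσAT⁴ = 0.384 × 5.670×10⁻⁸ × 8.21087×10⁻⁴ × (789.9)⁴ = 6.96 W.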